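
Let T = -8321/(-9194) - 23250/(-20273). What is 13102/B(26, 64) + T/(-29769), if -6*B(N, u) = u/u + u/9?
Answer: -3925709183046670933/405050922850794 ≈ -9691.9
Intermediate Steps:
B(N, u) = -1/6 - u/54 (B(N, u) = -(u/u + u/9)/6 = -(1 + u*(1/9))/6 = -(1 + u/9)/6 = -1/6 - u/54)
T = 382452133/186389962 (T = -8321*(-1/9194) - 23250*(-1/20273) = 8321/9194 + 23250/20273 = 382452133/186389962 ≈ 2.0519)
13102/B(26, 64) + T/(-29769) = 13102/(-1/6 - 1/54*64) + (382452133/186389962)/(-29769) = 13102/(-1/6 - 32/27) + (382452133/186389962)*(-1/29769) = 13102/(-73/54) - 382452133/5548642778778 = 13102*(-54/73) - 382452133/5548642778778 = -707508/73 - 382452133/5548642778778 = -3925709183046670933/405050922850794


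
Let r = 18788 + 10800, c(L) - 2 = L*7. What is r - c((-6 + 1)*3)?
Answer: 29691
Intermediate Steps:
c(L) = 2 + 7*L (c(L) = 2 + L*7 = 2 + 7*L)
r = 29588
r - c((-6 + 1)*3) = 29588 - (2 + 7*((-6 + 1)*3)) = 29588 - (2 + 7*(-5*3)) = 29588 - (2 + 7*(-15)) = 29588 - (2 - 105) = 29588 - 1*(-103) = 29588 + 103 = 29691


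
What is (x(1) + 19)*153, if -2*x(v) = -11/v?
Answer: 7497/2 ≈ 3748.5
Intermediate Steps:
x(v) = 11/(2*v) (x(v) = -(-11)/(2*v) = 11/(2*v))
(x(1) + 19)*153 = ((11/2)/1 + 19)*153 = ((11/2)*1 + 19)*153 = (11/2 + 19)*153 = (49/2)*153 = 7497/2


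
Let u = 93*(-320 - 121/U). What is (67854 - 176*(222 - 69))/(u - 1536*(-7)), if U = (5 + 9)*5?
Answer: -954940/447271 ≈ -2.1350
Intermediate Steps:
U = 70 (U = 14*5 = 70)
u = -2094453/70 (u = 93*(-320 - 121/70) = 93*(-22521/70) = -2094453/70 ≈ -29921.)
(67854 - 176*(222 - 69))/(u - 1536*(-7)) = (67854 - 176*(222 - 69))/(-2094453/70 - 1536*(-7)) = (67854 - 176*153)/(-2094453/70 - 48*(-224)) = (67854 - 26928)/(-2094453/70 + 10752) = 40926/(-1341813/70) = 40926*(-70/1341813) = -954940/447271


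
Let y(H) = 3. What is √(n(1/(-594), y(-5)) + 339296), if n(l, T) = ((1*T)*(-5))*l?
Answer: √1477973486/66 ≈ 582.49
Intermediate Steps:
n(l, T) = -5*T*l (n(l, T) = (T*(-5))*l = (-5*T)*l = -5*T*l)
√(n(1/(-594), y(-5)) + 339296) = √(-5*3/(-594) + 339296) = √(-5*3*(-1/594) + 339296) = √(5/198 + 339296) = √(67180613/198) = √1477973486/66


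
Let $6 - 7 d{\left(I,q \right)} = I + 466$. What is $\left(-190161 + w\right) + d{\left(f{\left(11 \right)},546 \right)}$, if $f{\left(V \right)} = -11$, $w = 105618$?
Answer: $- \frac{592250}{7} \approx -84607.0$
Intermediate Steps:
$d{\left(I,q \right)} = - \frac{460}{7} - \frac{I}{7}$ ($d{\left(I,q \right)} = \frac{6}{7} - \frac{I + 466}{7} = \frac{6}{7} - \frac{466 + I}{7} = \frac{6}{7} - \left(\frac{466}{7} + \frac{I}{7}\right) = - \frac{460}{7} - \frac{I}{7}$)
$\left(-190161 + w\right) + d{\left(f{\left(11 \right)},546 \right)} = \left(-190161 + 105618\right) - \frac{449}{7} = -84543 + \left(- \frac{460}{7} + \frac{11}{7}\right) = -84543 - \frac{449}{7} = - \frac{592250}{7}$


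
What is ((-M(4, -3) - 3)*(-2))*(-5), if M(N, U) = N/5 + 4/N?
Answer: -48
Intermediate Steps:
M(N, U) = 4/N + N/5 (M(N, U) = N*(1/5) + 4/N = N/5 + 4/N = 4/N + N/5)
((-M(4, -3) - 3)*(-2))*(-5) = ((-(4/4 + (1/5)*4) - 3)*(-2))*(-5) = ((-(4*(1/4) + 4/5) - 3)*(-2))*(-5) = ((-(1 + 4/5) - 3)*(-2))*(-5) = ((-1*9/5 - 3)*(-2))*(-5) = ((-9/5 - 3)*(-2))*(-5) = -24/5*(-2)*(-5) = (48/5)*(-5) = -48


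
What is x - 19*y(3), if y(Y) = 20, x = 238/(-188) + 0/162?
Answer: -35839/94 ≈ -381.27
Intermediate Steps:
x = -119/94 (x = 238*(-1/188) + 0*(1/162) = -119/94 + 0 = -119/94 ≈ -1.2660)
x - 19*y(3) = -119/94 - 19*20 = -119/94 - 380 = -35839/94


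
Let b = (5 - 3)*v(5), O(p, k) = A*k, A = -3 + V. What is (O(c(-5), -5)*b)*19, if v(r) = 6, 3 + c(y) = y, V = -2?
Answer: 5700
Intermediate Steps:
c(y) = -3 + y
A = -5 (A = -3 - 2 = -5)
O(p, k) = -5*k
b = 12 (b = (5 - 3)*6 = 2*6 = 12)
(O(c(-5), -5)*b)*19 = (-5*(-5)*12)*19 = (25*12)*19 = 300*19 = 5700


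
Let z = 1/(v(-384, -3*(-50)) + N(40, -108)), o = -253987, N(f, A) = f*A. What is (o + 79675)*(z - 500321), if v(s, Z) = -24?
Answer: 15785363708775/181 ≈ 8.7212e+10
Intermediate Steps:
N(f, A) = A*f
z = -1/4344 (z = 1/(-24 - 108*40) = 1/(-24 - 4320) = 1/(-4344) = -1/4344 ≈ -0.00023020)
(o + 79675)*(z - 500321) = (-253987 + 79675)*(-1/4344 - 500321) = -174312*(-2173394425/4344) = 15785363708775/181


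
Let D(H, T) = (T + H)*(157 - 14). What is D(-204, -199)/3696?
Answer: -5239/336 ≈ -15.592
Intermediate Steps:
D(H, T) = 143*H + 143*T (D(H, T) = (H + T)*143 = 143*H + 143*T)
D(-204, -199)/3696 = (143*(-204) + 143*(-199))/3696 = (-29172 - 28457)*(1/3696) = -57629*1/3696 = -5239/336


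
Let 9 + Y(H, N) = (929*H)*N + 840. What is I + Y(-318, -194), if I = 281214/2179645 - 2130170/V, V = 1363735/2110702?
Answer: 32111916249217683683/594491634815 ≈ 5.4016e+7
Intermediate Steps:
V = 1363735/2110702 (V = 1363735*(1/2110702) = 1363735/2110702 ≈ 0.64610)
I = -1960003874952332002/594491634815 (I = 281214/2179645 - 2130170/1363735/2110702 = 281214*(1/2179645) - 2130170*2110702/1363735 = 281214/2179645 - 899230815868/272747 = -1960003874952332002/594491634815 ≈ -3.2969e+6)
Y(H, N) = 831 + 929*H*N (Y(H, N) = -9 + ((929*H)*N + 840) = -9 + (929*H*N + 840) = -9 + (840 + 929*H*N) = 831 + 929*H*N)
I + Y(-318, -194) = -1960003874952332002/594491634815 + (831 + 929*(-318)*(-194)) = -1960003874952332002/594491634815 + (831 + 57311868) = -1960003874952332002/594491634815 + 57312699 = 32111916249217683683/594491634815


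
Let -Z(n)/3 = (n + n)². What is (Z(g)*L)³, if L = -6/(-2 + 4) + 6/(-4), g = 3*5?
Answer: 1793613375000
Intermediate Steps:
g = 15
Z(n) = -12*n² (Z(n) = -3*(n + n)² = -3*4*n² = -12*n²)
L = -9/2 (L = -6/2 + 6*(-¼) = -6*½ - 3/2 = -3 - 3/2 = -9/2 ≈ -4.5000)
(Z(g)*L)³ = (-12*15²*(-9/2))³ = (-12*225*(-9/2))³ = (-2700*(-9/2))³ = 12150³ = 1793613375000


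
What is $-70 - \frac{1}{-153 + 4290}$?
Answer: $- \frac{289591}{4137} \approx -70.0$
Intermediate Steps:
$-70 - \frac{1}{-153 + 4290} = -70 - \frac{1}{4137} = - \frac{289591}{4137}$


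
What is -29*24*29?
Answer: -20184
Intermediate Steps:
-29*24*29 = -696*29 = -20184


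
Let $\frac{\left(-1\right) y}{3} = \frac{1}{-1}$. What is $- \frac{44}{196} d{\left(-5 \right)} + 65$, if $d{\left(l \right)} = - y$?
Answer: $\frac{3218}{49} \approx 65.673$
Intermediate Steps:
$y = 3$ ($y = - \frac{3}{-1} = \left(-3\right) \left(-1\right) = 3$)
$d{\left(l \right)} = -3$ ($d{\left(l \right)} = \left(-1\right) 3 = -3$)
$- \frac{44}{196} d{\left(-5 \right)} + 65 = - \frac{44}{196} \left(-3\right) + 65 = \left(-44\right) \frac{1}{196} \left(-3\right) + 65 = \left(- \frac{11}{49}\right) \left(-3\right) + 65 = \frac{33}{49} + 65 = \frac{3218}{49}$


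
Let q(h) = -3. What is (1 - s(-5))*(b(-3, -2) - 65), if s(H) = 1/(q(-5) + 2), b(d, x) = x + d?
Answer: -140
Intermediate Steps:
b(d, x) = d + x
s(H) = -1 (s(H) = 1/(-3 + 2) = 1/(-1) = -1)
(1 - s(-5))*(b(-3, -2) - 65) = (1 - 1*(-1))*((-3 - 2) - 65) = (1 + 1)*(-5 - 65) = 2*(-70) = -140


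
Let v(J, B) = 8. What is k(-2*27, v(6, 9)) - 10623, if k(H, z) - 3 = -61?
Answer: -10681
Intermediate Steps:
k(H, z) = -58 (k(H, z) = 3 - 61 = -58)
k(-2*27, v(6, 9)) - 10623 = -58 - 10623 = -10681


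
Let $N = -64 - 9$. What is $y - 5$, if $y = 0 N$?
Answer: $-5$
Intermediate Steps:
$N = -73$ ($N = -64 - 9 = -73$)
$y = 0$ ($y = 0 \left(-73\right) = 0$)
$y - 5 = 0 - 5 = -5$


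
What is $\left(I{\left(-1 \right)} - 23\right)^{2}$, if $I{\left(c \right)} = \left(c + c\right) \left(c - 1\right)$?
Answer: $361$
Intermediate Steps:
$I{\left(c \right)} = 2 c \left(-1 + c\right)$
$\left(I{\left(-1 \right)} - 23\right)^{2} = \left(2 \left(-1\right) \left(-1 - 1\right) - 23\right)^{2} = \left(2 \left(-1\right) \left(-2\right) - 23\right)^{2} = \left(4 - 23\right)^{2} = \left(-19\right)^{2} = 361$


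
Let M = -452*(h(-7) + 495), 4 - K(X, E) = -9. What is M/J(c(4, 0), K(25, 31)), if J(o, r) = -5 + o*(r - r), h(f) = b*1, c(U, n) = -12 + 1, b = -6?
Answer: 221028/5 ≈ 44206.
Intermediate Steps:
K(X, E) = 13 (K(X, E) = 4 - 1*(-9) = 4 + 9 = 13)
c(U, n) = -11
h(f) = -6 (h(f) = -6*1 = -6)
J(o, r) = -5 (J(o, r) = -5 + o*0 = -5 + 0 = -5)
M = -221028 (M = -452*(-6 + 495) = -452*489 = -221028)
M/J(c(4, 0), K(25, 31)) = -221028/(-5) = -221028*(-⅕) = 221028/5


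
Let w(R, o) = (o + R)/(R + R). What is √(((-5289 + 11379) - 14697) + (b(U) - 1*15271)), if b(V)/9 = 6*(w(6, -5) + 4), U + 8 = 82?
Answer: I*√94630/2 ≈ 153.81*I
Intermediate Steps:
U = 74 (U = -8 + 82 = 74)
w(R, o) = (R + o)/(2*R) (w(R, o) = (R + o)/((2*R)) = (R + o)*(1/(2*R)) = (R + o)/(2*R))
b(V) = 441/2 (b(V) = 9*(6*((½)*(6 - 5)/6 + 4)) = 9*(6*((½)*(⅙)*1 + 4)) = 9*(6*(1/12 + 4)) = 9*(6*(49/12)) = 9*(49/2) = 441/2)
√(((-5289 + 11379) - 14697) + (b(U) - 1*15271)) = √(((-5289 + 11379) - 14697) + (441/2 - 1*15271)) = √((6090 - 14697) + (441/2 - 15271)) = √(-8607 - 30101/2) = √(-47315/2) = I*√94630/2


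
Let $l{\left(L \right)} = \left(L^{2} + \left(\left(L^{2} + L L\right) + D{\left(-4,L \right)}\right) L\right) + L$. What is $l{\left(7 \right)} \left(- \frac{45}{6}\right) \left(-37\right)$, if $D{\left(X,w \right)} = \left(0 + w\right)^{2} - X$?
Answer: $\frac{617715}{2} \approx 3.0886 \cdot 10^{5}$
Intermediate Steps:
$D{\left(X,w \right)} = w^{2} - X$
$l{\left(L \right)} = L + L^{2} + L \left(4 + 3 L^{2}\right)$ ($l{\left(L \right)} = \left(L^{2} + \left(\left(L^{2} + L L\right) + \left(L^{2} - -4\right)\right) L\right) + L = \left(L^{2} + \left(\left(L^{2} + L^{2}\right) + \left(L^{2} + 4\right)\right) L\right) + L = \left(L^{2} + \left(2 L^{2} + \left(4 + L^{2}\right)\right) L\right) + L = \left(L^{2} + \left(4 + 3 L^{2}\right) L\right) + L = \left(L^{2} + L \left(4 + 3 L^{2}\right)\right) + L = L + L^{2} + L \left(4 + 3 L^{2}\right)$)
$l{\left(7 \right)} \left(- \frac{45}{6}\right) \left(-37\right) = 7 \left(5 + 7 + 3 \cdot 7^{2}\right) \left(- \frac{45}{6}\right) \left(-37\right) = 7 \left(5 + 7 + 3 \cdot 49\right) \left(\left(-45\right) \frac{1}{6}\right) \left(-37\right) = 7 \left(5 + 7 + 147\right) \left(- \frac{15}{2}\right) \left(-37\right) = 7 \cdot 159 \left(- \frac{15}{2}\right) \left(-37\right) = 1113 \left(- \frac{15}{2}\right) \left(-37\right) = \left(- \frac{16695}{2}\right) \left(-37\right) = \frac{617715}{2}$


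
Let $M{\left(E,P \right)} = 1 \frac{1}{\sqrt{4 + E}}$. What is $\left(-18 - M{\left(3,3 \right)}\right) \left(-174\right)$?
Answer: $3132 + \frac{174 \sqrt{7}}{7} \approx 3197.8$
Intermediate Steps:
$M{\left(E,P \right)} = \frac{1}{\sqrt{4 + E}}$ ($M{\left(E,P \right)} = 1 \frac{1}{\sqrt{4 + E}} = \frac{1}{\sqrt{4 + E}}$)
$\left(-18 - M{\left(3,3 \right)}\right) \left(-174\right) = \left(-18 - \frac{1}{\sqrt{4 + 3}}\right) \left(-174\right) = \left(-18 - \frac{1}{\sqrt{7}}\right) \left(-174\right) = \left(-18 - \frac{\sqrt{7}}{7}\right) \left(-174\right) = 3132 + \frac{174 \sqrt{7}}{7}$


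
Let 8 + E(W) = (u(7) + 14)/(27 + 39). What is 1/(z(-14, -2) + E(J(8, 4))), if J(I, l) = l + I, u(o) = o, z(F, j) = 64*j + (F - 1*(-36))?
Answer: -22/2501 ≈ -0.0087965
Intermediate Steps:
z(F, j) = 36 + F + 64*j (z(F, j) = 64*j + (F + 36) = 64*j + (36 + F) = 36 + F + 64*j)
J(I, l) = I + l
E(W) = -169/22 (E(W) = -8 + (7 + 14)/(27 + 39) = -8 + 21/66 = -8 + 21*(1/66) = -8 + 7/22 = -169/22)
1/(z(-14, -2) + E(J(8, 4))) = 1/((36 - 14 + 64*(-2)) - 169/22) = 1/((36 - 14 - 128) - 169/22) = 1/(-106 - 169/22) = 1/(-2501/22) = -22/2501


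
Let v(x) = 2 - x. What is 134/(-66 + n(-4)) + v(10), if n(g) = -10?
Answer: -371/38 ≈ -9.7632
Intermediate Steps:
134/(-66 + n(-4)) + v(10) = 134/(-66 - 10) + (2 - 1*10) = 134/(-76) + (2 - 10) = 134*(-1/76) - 8 = -67/38 - 8 = -371/38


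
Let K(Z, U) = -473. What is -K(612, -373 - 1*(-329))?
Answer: 473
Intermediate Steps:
-K(612, -373 - 1*(-329)) = -1*(-473) = 473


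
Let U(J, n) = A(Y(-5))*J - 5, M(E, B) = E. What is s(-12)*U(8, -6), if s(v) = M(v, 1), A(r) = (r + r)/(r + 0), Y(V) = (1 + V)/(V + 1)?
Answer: -132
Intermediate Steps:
Y(V) = 1 (Y(V) = (1 + V)/(1 + V) = 1)
A(r) = 2 (A(r) = (2*r)/r = 2)
s(v) = v
U(J, n) = -5 + 2*J (U(J, n) = 2*J - 5 = -5 + 2*J)
s(-12)*U(8, -6) = -12*(-5 + 2*8) = -12*(-5 + 16) = -12*11 = -132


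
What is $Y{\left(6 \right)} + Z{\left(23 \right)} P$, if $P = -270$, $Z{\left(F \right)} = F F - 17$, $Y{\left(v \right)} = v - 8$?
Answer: $-138242$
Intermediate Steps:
$Y{\left(v \right)} = -8 + v$
$Z{\left(F \right)} = -17 + F^{2}$ ($Z{\left(F \right)} = F^{2} - 17 = -17 + F^{2}$)
$Y{\left(6 \right)} + Z{\left(23 \right)} P = \left(-8 + 6\right) + \left(-17 + 23^{2}\right) \left(-270\right) = -2 + \left(-17 + 529\right) \left(-270\right) = -2 + 512 \left(-270\right) = -2 - 138240 = -138242$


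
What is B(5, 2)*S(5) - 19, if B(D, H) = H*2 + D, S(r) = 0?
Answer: -19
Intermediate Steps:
B(D, H) = D + 2*H (B(D, H) = 2*H + D = D + 2*H)
B(5, 2)*S(5) - 19 = (5 + 2*2)*0 - 19 = (5 + 4)*0 - 19 = 9*0 - 19 = 0 - 19 = -19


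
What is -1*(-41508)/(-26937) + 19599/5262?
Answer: 11463821/5249722 ≈ 2.1837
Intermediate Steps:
-1*(-41508)/(-26937) + 19599/5262 = 41508*(-1/26937) + 19599*(1/5262) = -4612/2993 + 6533/1754 = 11463821/5249722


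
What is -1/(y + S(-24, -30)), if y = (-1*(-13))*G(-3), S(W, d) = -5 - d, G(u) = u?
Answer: 1/14 ≈ 0.071429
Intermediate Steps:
y = -39 (y = -1*(-13)*(-3) = 13*(-3) = -39)
-1/(y + S(-24, -30)) = -1/(-39 + (-5 - 1*(-30))) = -1/(-39 + (-5 + 30)) = -1/(-39 + 25) = -1/(-14) = -1*(-1/14) = 1/14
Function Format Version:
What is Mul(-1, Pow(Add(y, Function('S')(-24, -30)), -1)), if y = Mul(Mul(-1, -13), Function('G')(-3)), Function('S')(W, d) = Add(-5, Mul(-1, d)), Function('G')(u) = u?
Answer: Rational(1, 14) ≈ 0.071429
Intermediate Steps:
y = -39 (y = Mul(Mul(-1, -13), -3) = Mul(13, -3) = -39)
Mul(-1, Pow(Add(y, Function('S')(-24, -30)), -1)) = Mul(-1, Pow(Add(-39, Add(-5, Mul(-1, -30))), -1)) = Mul(-1, Pow(Add(-39, Add(-5, 30)), -1)) = Mul(-1, Pow(Add(-39, 25), -1)) = Mul(-1, Pow(-14, -1)) = Mul(-1, Rational(-1, 14)) = Rational(1, 14)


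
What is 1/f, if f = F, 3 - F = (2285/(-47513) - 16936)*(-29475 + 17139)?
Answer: -47513/9926562597669 ≈ -4.7865e-9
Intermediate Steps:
F = -9926562597669/47513 (F = 3 - (2285/(-47513) - 16936)*(-29475 + 17139) = 3 - (2285*(-1/47513) - 16936)*(-12336) = 3 - (-2285/47513 - 16936)*(-12336) = 3 - (-804682453)*(-12336)/47513 = 3 - 1*9926562740208/47513 = 3 - 9926562740208/47513 = -9926562597669/47513 ≈ -2.0892e+8)
f = -9926562597669/47513 ≈ -2.0892e+8
1/f = 1/(-9926562597669/47513) = -47513/9926562597669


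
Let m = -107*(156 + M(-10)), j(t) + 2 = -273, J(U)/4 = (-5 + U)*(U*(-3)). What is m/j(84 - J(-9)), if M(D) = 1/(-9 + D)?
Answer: 317041/5225 ≈ 60.678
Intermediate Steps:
J(U) = -12*U*(-5 + U) (J(U) = 4*((-5 + U)*(U*(-3))) = 4*((-5 + U)*(-3*U)) = 4*(-3*U*(-5 + U)) = -12*U*(-5 + U))
j(t) = -275 (j(t) = -2 - 273 = -275)
m = -317041/19 (m = -107*(156 + 1/(-9 - 10)) = -107*(156 + 1/(-19)) = -107*(156 - 1/19) = -107*2963/19 = -317041/19 ≈ -16686.)
m/j(84 - J(-9)) = -317041/19/(-275) = -317041/19*(-1/275) = 317041/5225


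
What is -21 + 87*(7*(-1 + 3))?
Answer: 1197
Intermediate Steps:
-21 + 87*(7*(-1 + 3)) = -21 + 87*(7*2) = -21 + 87*14 = -21 + 1218 = 1197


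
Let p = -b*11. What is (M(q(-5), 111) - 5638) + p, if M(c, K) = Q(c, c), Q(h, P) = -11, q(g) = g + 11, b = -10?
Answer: -5539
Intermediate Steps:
q(g) = 11 + g
M(c, K) = -11
p = 110 (p = -1*(-10)*11 = 10*11 = 110)
(M(q(-5), 111) - 5638) + p = (-11 - 5638) + 110 = -5649 + 110 = -5539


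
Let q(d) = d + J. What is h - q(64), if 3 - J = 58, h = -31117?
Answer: -31126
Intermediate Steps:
J = -55 (J = 3 - 1*58 = 3 - 58 = -55)
q(d) = -55 + d (q(d) = d - 55 = -55 + d)
h - q(64) = -31117 - (-55 + 64) = -31117 - 1*9 = -31117 - 9 = -31126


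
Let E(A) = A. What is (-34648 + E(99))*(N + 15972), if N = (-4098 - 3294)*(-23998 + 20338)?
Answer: -935265337908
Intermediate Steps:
N = 27054720 (N = -7392*(-3660) = 27054720)
(-34648 + E(99))*(N + 15972) = (-34648 + 99)*(27054720 + 15972) = -34549*27070692 = -935265337908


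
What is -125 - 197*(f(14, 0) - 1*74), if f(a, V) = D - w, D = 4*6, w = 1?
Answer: 9922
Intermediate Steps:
D = 24
f(a, V) = 23 (f(a, V) = 24 - 1*1 = 24 - 1 = 23)
-125 - 197*(f(14, 0) - 1*74) = -125 - 197*(23 - 1*74) = -125 - 197*(23 - 74) = -125 - 197*(-51) = -125 + 10047 = 9922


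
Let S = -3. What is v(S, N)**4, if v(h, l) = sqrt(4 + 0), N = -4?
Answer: 16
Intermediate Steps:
v(h, l) = 2 (v(h, l) = sqrt(4) = 2)
v(S, N)**4 = 2**4 = 16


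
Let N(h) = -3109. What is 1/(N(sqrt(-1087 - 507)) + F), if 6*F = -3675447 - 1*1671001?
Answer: -3/2682551 ≈ -1.1183e-6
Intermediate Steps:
F = -2673224/3 (F = (-3675447 - 1*1671001)/6 = (-3675447 - 1671001)/6 = (1/6)*(-5346448) = -2673224/3 ≈ -8.9108e+5)
1/(N(sqrt(-1087 - 507)) + F) = 1/(-3109 - 2673224/3) = 1/(-2682551/3) = -3/2682551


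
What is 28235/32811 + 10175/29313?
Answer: 387168160/320596281 ≈ 1.2076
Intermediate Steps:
28235/32811 + 10175/29313 = 387168160/320596281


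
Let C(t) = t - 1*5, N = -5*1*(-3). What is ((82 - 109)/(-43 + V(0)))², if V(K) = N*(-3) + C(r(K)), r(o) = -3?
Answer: 81/1024 ≈ 0.079102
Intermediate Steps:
N = 15 (N = -5*(-3) = 15)
C(t) = -5 + t (C(t) = t - 5 = -5 + t)
V(K) = -53 (V(K) = 15*(-3) + (-5 - 3) = -45 - 8 = -53)
((82 - 109)/(-43 + V(0)))² = ((82 - 109)/(-43 - 53))² = (-27/(-96))² = (-27*(-1/96))² = (9/32)² = 81/1024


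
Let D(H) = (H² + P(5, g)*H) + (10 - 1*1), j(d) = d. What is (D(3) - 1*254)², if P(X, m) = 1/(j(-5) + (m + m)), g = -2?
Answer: 502681/9 ≈ 55853.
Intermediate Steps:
P(X, m) = 1/(-5 + 2*m) (P(X, m) = 1/(-5 + (m + m)) = 1/(-5 + 2*m))
D(H) = 9 + H² - H/9 (D(H) = (H² + H/(-5 + 2*(-2))) + (10 - 1*1) = (H² + H/(-5 - 4)) + (10 - 1) = (H² + H/(-9)) + 9 = (H² - H/9) + 9 = 9 + H² - H/9)
(D(3) - 1*254)² = ((9 + 3² - ⅑*3) - 1*254)² = ((9 + 9 - ⅓) - 254)² = (53/3 - 254)² = (-709/3)² = 502681/9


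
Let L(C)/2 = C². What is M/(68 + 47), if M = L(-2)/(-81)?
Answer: -8/9315 ≈ -0.00085883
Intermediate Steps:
L(C) = 2*C²
M = -8/81 (M = (2*(-2)²)/(-81) = (2*4)*(-1/81) = 8*(-1/81) = -8/81 ≈ -0.098765)
M/(68 + 47) = -8/81/(68 + 47) = -8/81/115 = (1/115)*(-8/81) = -8/9315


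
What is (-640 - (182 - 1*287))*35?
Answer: -18725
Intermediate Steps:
(-640 - (182 - 1*287))*35 = (-640 - (182 - 287))*35 = (-640 - 1*(-105))*35 = (-640 + 105)*35 = -535*35 = -18725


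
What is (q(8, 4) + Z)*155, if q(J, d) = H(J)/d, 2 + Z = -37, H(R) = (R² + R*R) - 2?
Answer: -2325/2 ≈ -1162.5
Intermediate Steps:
H(R) = -2 + 2*R² (H(R) = (R² + R²) - 2 = 2*R² - 2 = -2 + 2*R²)
Z = -39 (Z = -2 - 37 = -39)
q(J, d) = (-2 + 2*J²)/d
(q(8, 4) + Z)*155 = (2*(-1 + 8²)/4 - 39)*155 = (2*(¼)*(-1 + 64) - 39)*155 = (2*(¼)*63 - 39)*155 = (63/2 - 39)*155 = -15/2*155 = -2325/2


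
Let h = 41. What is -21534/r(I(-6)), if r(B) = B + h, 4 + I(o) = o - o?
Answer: -582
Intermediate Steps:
I(o) = -4 (I(o) = -4 + (o - o) = -4 + 0 = -4)
r(B) = 41 + B (r(B) = B + 41 = 41 + B)
-21534/r(I(-6)) = -21534/(41 - 4) = -21534/37 = -21534*1/37 = -582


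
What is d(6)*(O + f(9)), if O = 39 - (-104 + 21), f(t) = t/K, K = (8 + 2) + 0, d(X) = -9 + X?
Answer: -3687/10 ≈ -368.70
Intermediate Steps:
K = 10 (K = 10 + 0 = 10)
f(t) = t/10
O = 122 (O = 39 - 1*(-83) = 39 + 83 = 122)
d(6)*(O + f(9)) = (-9 + 6)*(122 + (⅒)*9) = -3*(122 + 9/10) = -3*1229/10 = -3687/10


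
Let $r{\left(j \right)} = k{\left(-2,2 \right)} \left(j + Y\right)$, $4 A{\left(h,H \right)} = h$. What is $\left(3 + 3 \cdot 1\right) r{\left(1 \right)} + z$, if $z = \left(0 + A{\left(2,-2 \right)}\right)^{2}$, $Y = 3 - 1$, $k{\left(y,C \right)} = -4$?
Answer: $- \frac{287}{4} \approx -71.75$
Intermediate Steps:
$Y = 2$
$A{\left(h,H \right)} = \frac{h}{4}$
$r{\left(j \right)} = -8 - 4 j$ ($r{\left(j \right)} = - 4 \left(j + 2\right) = - 4 \left(2 + j\right) = -8 - 4 j$)
$z = \frac{1}{4}$ ($z = \left(0 + \frac{1}{4} \cdot 2\right)^{2} = \left(0 + \frac{1}{2}\right)^{2} = \left(\frac{1}{2}\right)^{2} = \frac{1}{4} \approx 0.25$)
$\left(3 + 3 \cdot 1\right) r{\left(1 \right)} + z = \left(3 + 3 \cdot 1\right) \left(-8 - 4\right) + \frac{1}{4} = \left(3 + 3\right) \left(-8 - 4\right) + \frac{1}{4} = 6 \left(-12\right) + \frac{1}{4} = -72 + \frac{1}{4} = - \frac{287}{4}$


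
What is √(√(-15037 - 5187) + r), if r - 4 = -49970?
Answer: √(-49966 + 16*I*√79) ≈ 0.3181 + 223.53*I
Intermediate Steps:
r = -49966 (r = 4 - 49970 = -49966)
√(√(-15037 - 5187) + r) = √(√(-15037 - 5187) - 49966) = √(√(-20224) - 49966) = √(16*I*√79 - 49966) = √(-49966 + 16*I*√79)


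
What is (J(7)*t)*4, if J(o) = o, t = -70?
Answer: -1960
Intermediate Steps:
(J(7)*t)*4 = (7*(-70))*4 = -490*4 = -1960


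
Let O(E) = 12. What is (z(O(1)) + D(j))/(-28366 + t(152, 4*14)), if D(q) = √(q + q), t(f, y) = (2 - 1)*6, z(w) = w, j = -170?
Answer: -3/7090 - I*√85/14180 ≈ -0.00042313 - 0.00065018*I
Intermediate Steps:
t(f, y) = 6 (t(f, y) = 1*6 = 6)
D(q) = √2*√q (D(q) = √(2*q) = √2*√q)
(z(O(1)) + D(j))/(-28366 + t(152, 4*14)) = (12 + √2*√(-170))/(-28366 + 6) = (12 + √2*(I*√170))/(-28360) = (12 + 2*I*√85)*(-1/28360) = -3/7090 - I*√85/14180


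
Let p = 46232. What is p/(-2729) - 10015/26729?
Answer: -1263066063/72943441 ≈ -17.316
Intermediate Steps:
p/(-2729) - 10015/26729 = 46232/(-2729) - 10015/26729 = 46232*(-1/2729) - 10015*1/26729 = -46232/2729 - 10015/26729 = -1263066063/72943441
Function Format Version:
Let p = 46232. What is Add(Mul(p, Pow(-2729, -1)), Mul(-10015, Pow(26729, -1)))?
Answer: Rational(-1263066063, 72943441) ≈ -17.316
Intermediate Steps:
Add(Mul(p, Pow(-2729, -1)), Mul(-10015, Pow(26729, -1))) = Add(Mul(46232, Pow(-2729, -1)), Mul(-10015, Pow(26729, -1))) = Add(Mul(46232, Rational(-1, 2729)), Mul(-10015, Rational(1, 26729))) = Add(Rational(-46232, 2729), Rational(-10015, 26729)) = Rational(-1263066063, 72943441)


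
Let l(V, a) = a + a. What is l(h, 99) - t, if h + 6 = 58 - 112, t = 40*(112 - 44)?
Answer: -2522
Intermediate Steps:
t = 2720 (t = 40*68 = 2720)
h = -60 (h = -6 + (58 - 112) = -6 - 54 = -60)
l(V, a) = 2*a
l(h, 99) - t = 2*99 - 1*2720 = 198 - 2720 = -2522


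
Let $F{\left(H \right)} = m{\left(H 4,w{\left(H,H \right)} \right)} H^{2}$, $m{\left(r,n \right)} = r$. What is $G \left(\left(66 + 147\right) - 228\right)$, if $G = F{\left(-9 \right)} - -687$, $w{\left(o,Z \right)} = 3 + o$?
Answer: $33435$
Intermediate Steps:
$F{\left(H \right)} = 4 H^{3}$ ($F{\left(H \right)} = H 4 H^{2} = 4 H H^{2} = 4 H^{3}$)
$G = -2229$ ($G = 4 \left(-9\right)^{3} - -687 = 4 \left(-729\right) + 687 = -2916 + 687 = -2229$)
$G \left(\left(66 + 147\right) - 228\right) = - 2229 \left(\left(66 + 147\right) - 228\right) = - 2229 \left(213 - 228\right) = \left(-2229\right) \left(-15\right) = 33435$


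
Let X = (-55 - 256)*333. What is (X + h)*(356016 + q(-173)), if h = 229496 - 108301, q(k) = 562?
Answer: 6287183296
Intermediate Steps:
X = -103563 (X = -311*333 = -103563)
h = 121195
(X + h)*(356016 + q(-173)) = (-103563 + 121195)*(356016 + 562) = 17632*356578 = 6287183296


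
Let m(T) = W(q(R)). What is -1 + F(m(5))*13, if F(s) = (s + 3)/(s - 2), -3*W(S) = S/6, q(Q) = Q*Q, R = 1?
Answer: -726/37 ≈ -19.622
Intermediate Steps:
q(Q) = Q²
W(S) = -S/18 (W(S) = -S/(3*6) = -S/18)
m(T) = -1/18 (m(T) = -1/18*1² = -1/18*1 = -1/18)
F(s) = (3 + s)/(-2 + s)
-1 + F(m(5))*13 = -1 + ((3 - 1/18)/(-2 - 1/18))*13 = -1 + ((53/18)/(-37/18))*13 = -1 - 18/37*53/18*13 = -1 - 53/37*13 = -1 - 689/37 = -726/37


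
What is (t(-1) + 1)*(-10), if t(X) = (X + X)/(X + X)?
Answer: -20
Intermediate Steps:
t(X) = 1 (t(X) = (2*X)/((2*X)) = (2*X)*(1/(2*X)) = 1)
(t(-1) + 1)*(-10) = (1 + 1)*(-10) = 2*(-10) = -20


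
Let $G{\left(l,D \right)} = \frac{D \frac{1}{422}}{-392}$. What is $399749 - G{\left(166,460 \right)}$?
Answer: $\frac{16532019759}{41356} \approx 3.9975 \cdot 10^{5}$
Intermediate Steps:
$G{\left(l,D \right)} = - \frac{D}{165424}$ ($G{\left(l,D \right)} = D \frac{1}{422} \left(- \frac{1}{392}\right) = \frac{D}{422} \left(- \frac{1}{392}\right) = - \frac{D}{165424}$)
$399749 - G{\left(166,460 \right)} = 399749 - \left(- \frac{1}{165424}\right) 460 = 399749 - - \frac{115}{41356} = 399749 + \frac{115}{41356} = \frac{16532019759}{41356}$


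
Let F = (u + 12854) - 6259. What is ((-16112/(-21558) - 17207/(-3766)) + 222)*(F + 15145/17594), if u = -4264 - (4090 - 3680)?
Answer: 104005152228135961/238068601372 ≈ 4.3687e+5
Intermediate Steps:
u = -4674 (u = -4264 - 1*410 = -4264 - 410 = -4674)
F = 1921 (F = (-4674 + 12854) - 6259 = 8180 - 6259 = 1921)
((-16112/(-21558) - 17207/(-3766)) + 222)*(F + 15145/17594) = ((-16112/(-21558) - 17207/(-3766)) + 222)*(1921 + 15145/17594) = ((-16112*(-1/21558) - 17207*(-1/3766)) + 222)*(1921 + 15145*(1/17594)) = ((8056/10779 + 17207/3766) + 222)*(1921 + 15145/17594) = (215813149/40593714 + 222)*(33813219/17594) = (9227617657/40593714)*(33813219/17594) = 104005152228135961/238068601372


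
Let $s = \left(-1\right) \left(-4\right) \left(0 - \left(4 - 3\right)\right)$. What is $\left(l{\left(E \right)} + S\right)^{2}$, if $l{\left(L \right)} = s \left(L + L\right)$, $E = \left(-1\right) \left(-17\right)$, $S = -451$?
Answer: $344569$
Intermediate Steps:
$E = 17$
$s = -4$ ($s = 4 \left(0 - \left(4 - 3\right)\right) = 4 \left(0 - 1\right) = 4 \left(-1\right) = -4$)
$l{\left(L \right)} = - 8 L$ ($l{\left(L \right)} = - 4 \left(L + L\right) = - 4 \cdot 2 L = - 8 L$)
$\left(l{\left(E \right)} + S\right)^{2} = \left(\left(-8\right) 17 - 451\right)^{2} = \left(-136 - 451\right)^{2} = \left(-587\right)^{2} = 344569$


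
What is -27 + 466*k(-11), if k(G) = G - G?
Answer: -27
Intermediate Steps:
k(G) = 0
-27 + 466*k(-11) = -27 + 466*0 = -27 + 0 = -27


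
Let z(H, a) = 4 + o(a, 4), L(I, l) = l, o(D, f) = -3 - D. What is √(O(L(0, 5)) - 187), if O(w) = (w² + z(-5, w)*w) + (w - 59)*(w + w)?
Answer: 19*I*√2 ≈ 26.87*I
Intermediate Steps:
z(H, a) = 1 - a (z(H, a) = 4 + (-3 - a) = 1 - a)
O(w) = w² + w*(1 - w) + 2*w*(-59 + w) (O(w) = (w² + (1 - w)*w) + (w - 59)*(w + w) = (w² + w*(1 - w)) + (-59 + w)*(2*w) = (w² + w*(1 - w)) + 2*w*(-59 + w) = w² + w*(1 - w) + 2*w*(-59 + w))
√(O(L(0, 5)) - 187) = √(5*(-117 + 2*5) - 187) = √(5*(-117 + 10) - 187) = √(5*(-107) - 187) = √(-535 - 187) = √(-722) = 19*I*√2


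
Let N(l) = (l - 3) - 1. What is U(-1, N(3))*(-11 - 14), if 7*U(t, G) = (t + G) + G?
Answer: 75/7 ≈ 10.714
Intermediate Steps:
N(l) = -4 + l (N(l) = (-3 + l) - 1 = -4 + l)
U(t, G) = t/7 + 2*G/7 (U(t, G) = ((t + G) + G)/7 = ((G + t) + G)/7 = (t + 2*G)/7 = t/7 + 2*G/7)
U(-1, N(3))*(-11 - 14) = ((⅐)*(-1) + 2*(-4 + 3)/7)*(-11 - 14) = (-⅐ + (2/7)*(-1))*(-25) = (-⅐ - 2/7)*(-25) = -3/7*(-25) = 75/7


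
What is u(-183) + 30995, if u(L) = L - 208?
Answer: 30604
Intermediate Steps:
u(L) = -208 + L
u(-183) + 30995 = (-208 - 183) + 30995 = -391 + 30995 = 30604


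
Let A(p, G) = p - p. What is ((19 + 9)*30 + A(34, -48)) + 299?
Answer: 1139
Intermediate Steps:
A(p, G) = 0
((19 + 9)*30 + A(34, -48)) + 299 = ((19 + 9)*30 + 0) + 299 = (28*30 + 0) + 299 = (840 + 0) + 299 = 840 + 299 = 1139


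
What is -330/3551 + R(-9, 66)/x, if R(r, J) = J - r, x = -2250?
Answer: -13451/106530 ≈ -0.12626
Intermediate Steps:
-330/3551 + R(-9, 66)/x = -330/3551 + (66 - 1*(-9))/(-2250) = -330*1/3551 + (66 + 9)*(-1/2250) = -330/3551 + 75*(-1/2250) = -330/3551 - 1/30 = -13451/106530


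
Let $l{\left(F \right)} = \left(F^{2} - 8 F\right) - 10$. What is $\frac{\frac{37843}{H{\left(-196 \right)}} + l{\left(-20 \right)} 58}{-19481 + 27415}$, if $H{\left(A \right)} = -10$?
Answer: $\frac{281157}{79340} \approx 3.5437$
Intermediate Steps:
$l{\left(F \right)} = -10 + F^{2} - 8 F$
$\frac{\frac{37843}{H{\left(-196 \right)}} + l{\left(-20 \right)} 58}{-19481 + 27415} = \frac{\frac{37843}{-10} + \left(-10 + \left(-20\right)^{2} - -160\right) 58}{-19481 + 27415} = \frac{37843 \left(- \frac{1}{10}\right) + \left(-10 + 400 + 160\right) 58}{7934} = \left(- \frac{37843}{10} + 550 \cdot 58\right) \frac{1}{7934} = \left(- \frac{37843}{10} + 31900\right) \frac{1}{7934} = \frac{281157}{10} \cdot \frac{1}{7934} = \frac{281157}{79340}$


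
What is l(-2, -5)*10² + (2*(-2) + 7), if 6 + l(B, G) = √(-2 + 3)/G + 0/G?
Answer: -617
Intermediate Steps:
l(B, G) = -6 + 1/G (l(B, G) = -6 + (√(-2 + 3)/G + 0/G) = -6 + (√1/G + 0) = -6 + (1/G + 0) = -6 + 1/G)
l(-2, -5)*10² + (2*(-2) + 7) = (-6 + 1/(-5))*10² + (2*(-2) + 7) = (-6 - ⅕)*100 + (-4 + 7) = -31/5*100 + 3 = -620 + 3 = -617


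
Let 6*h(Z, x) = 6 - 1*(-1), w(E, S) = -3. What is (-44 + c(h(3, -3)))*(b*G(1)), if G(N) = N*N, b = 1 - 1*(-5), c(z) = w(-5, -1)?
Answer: -282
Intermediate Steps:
h(Z, x) = 7/6 (h(Z, x) = (6 - 1*(-1))/6 = (6 + 1)/6 = (⅙)*7 = 7/6)
c(z) = -3
b = 6 (b = 1 + 5 = 6)
G(N) = N²
(-44 + c(h(3, -3)))*(b*G(1)) = (-44 - 3)*(6*1²) = -282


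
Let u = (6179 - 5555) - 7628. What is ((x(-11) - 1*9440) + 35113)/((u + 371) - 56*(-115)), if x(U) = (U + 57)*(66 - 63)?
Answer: -25811/193 ≈ -133.74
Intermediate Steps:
u = -7004 (u = 624 - 7628 = -7004)
x(U) = 171 + 3*U (x(U) = (57 + U)*3 = 171 + 3*U)
((x(-11) - 1*9440) + 35113)/((u + 371) - 56*(-115)) = (((171 + 3*(-11)) - 1*9440) + 35113)/((-7004 + 371) - 56*(-115)) = (((171 - 33) - 9440) + 35113)/(-6633 + 6440) = ((138 - 9440) + 35113)/(-193) = (-9302 + 35113)*(-1/193) = 25811*(-1/193) = -25811/193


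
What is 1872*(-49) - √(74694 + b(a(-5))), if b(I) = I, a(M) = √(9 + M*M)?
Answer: -91728 - √(74694 + √34) ≈ -92001.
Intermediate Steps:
a(M) = √(9 + M²)
1872*(-49) - √(74694 + b(a(-5))) = 1872*(-49) - √(74694 + √(9 + (-5)²)) = -91728 - √(74694 + √(9 + 25)) = -91728 - √(74694 + √34)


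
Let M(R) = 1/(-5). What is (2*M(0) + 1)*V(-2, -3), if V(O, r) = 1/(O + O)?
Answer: -3/20 ≈ -0.15000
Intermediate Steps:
V(O, r) = 1/(2*O)
M(R) = -⅕
(2*M(0) + 1)*V(-2, -3) = (2*(-⅕) + 1)*((½)/(-2)) = (-⅖ + 1)*((½)*(-½)) = (⅗)*(-¼) = -3/20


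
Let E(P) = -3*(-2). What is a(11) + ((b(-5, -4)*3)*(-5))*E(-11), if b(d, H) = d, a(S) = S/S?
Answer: 451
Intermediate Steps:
E(P) = 6
a(S) = 1
a(11) + ((b(-5, -4)*3)*(-5))*E(-11) = 1 + (-5*3*(-5))*6 = 1 - 15*(-5)*6 = 1 + 75*6 = 1 + 450 = 451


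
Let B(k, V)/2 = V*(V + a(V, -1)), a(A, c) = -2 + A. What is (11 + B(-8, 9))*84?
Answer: 25116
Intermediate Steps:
B(k, V) = 2*V*(-2 + 2*V) (B(k, V) = 2*(V*(V + (-2 + V))) = 2*(V*(-2 + 2*V)) = 2*V*(-2 + 2*V))
(11 + B(-8, 9))*84 = (11 + 4*9*(-1 + 9))*84 = (11 + 4*9*8)*84 = (11 + 288)*84 = 299*84 = 25116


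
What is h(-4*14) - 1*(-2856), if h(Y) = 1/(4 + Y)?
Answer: 148511/52 ≈ 2856.0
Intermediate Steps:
h(-4*14) - 1*(-2856) = 1/(4 - 4*14) - 1*(-2856) = 1/(4 - 56) + 2856 = 1/(-52) + 2856 = -1/52 + 2856 = 148511/52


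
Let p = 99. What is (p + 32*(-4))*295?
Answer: -8555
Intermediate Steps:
(p + 32*(-4))*295 = (99 + 32*(-4))*295 = (99 - 128)*295 = -29*295 = -8555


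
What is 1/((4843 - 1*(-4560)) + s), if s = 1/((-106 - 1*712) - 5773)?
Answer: 6591/61975172 ≈ 0.00010635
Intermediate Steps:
s = -1/6591 (s = 1/((-106 - 712) - 5773) = 1/(-818 - 5773) = 1/(-6591) = -1/6591 ≈ -0.00015172)
1/((4843 - 1*(-4560)) + s) = 1/((4843 - 1*(-4560)) - 1/6591) = 1/((4843 + 4560) - 1/6591) = 1/(9403 - 1/6591) = 1/(61975172/6591) = 6591/61975172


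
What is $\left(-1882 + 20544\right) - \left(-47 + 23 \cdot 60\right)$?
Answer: $17329$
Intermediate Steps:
$\left(-1882 + 20544\right) - \left(-47 + 23 \cdot 60\right) = 18662 - \left(-47 + 1380\right) = 18662 - 1333 = 17329$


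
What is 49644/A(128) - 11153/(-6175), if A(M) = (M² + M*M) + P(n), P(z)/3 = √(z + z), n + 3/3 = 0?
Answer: 579487601827/174483049325 - 74466*I*√2/536870921 ≈ 3.3212 - 0.00019616*I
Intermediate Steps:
n = -1 (n = -1 + 0 = -1)
P(z) = 3*√2*√z (P(z) = 3*√(z + z) = 3*√(2*z) = 3*(√2*√z) = 3*√2*√z)
A(M) = 2*M² + 3*I*√2 (A(M) = (M² + M*M) + 3*√2*√(-1) = (M² + M²) + 3*√2*I = 2*M² + 3*I*√2)
49644/A(128) - 11153/(-6175) = 49644/(2*128² + 3*I*√2) - 11153/(-6175) = 49644/(2*16384 + 3*I*√2) - 11153*(-1/6175) = 49644/(32768 + 3*I*√2) + 587/325 = 587/325 + 49644/(32768 + 3*I*√2)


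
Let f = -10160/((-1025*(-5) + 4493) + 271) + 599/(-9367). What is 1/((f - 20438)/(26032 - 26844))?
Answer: 2593647364/65285462325 ≈ 0.039728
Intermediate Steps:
f = -3485939/3194147 (f = -10160/((5125 + 4493) + 271) + 599*(-1/9367) = -10160/(9618 + 271) - 599/9367 = -10160/9889 - 599/9367 = -3485939/3194147 ≈ -1.0914)
1/((f - 20438)/(26032 - 26844)) = 1/((-3485939/3194147 - 20438)/(26032 - 26844)) = 1/(-65285462325/3194147/(-812)) = 1/(-65285462325/3194147*(-1/812)) = 1/(65285462325/2593647364) = 2593647364/65285462325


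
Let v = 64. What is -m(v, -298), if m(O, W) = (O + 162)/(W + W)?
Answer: 113/298 ≈ 0.37919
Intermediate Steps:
m(O, W) = (162 + O)/(2*W) (m(O, W) = (162 + O)/((2*W)) = (162 + O)*(1/(2*W)) = (162 + O)/(2*W))
-m(v, -298) = -(162 + 64)/(2*(-298)) = -(-1)*226/(2*298) = -1*(-113/298) = 113/298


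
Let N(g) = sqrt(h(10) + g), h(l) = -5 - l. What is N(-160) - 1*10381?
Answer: -10381 + 5*I*sqrt(7) ≈ -10381.0 + 13.229*I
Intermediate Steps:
N(g) = sqrt(-15 + g) (N(g) = sqrt((-5 - 1*10) + g) = sqrt((-5 - 10) + g) = sqrt(-15 + g))
N(-160) - 1*10381 = sqrt(-15 - 160) - 1*10381 = sqrt(-175) - 10381 = 5*I*sqrt(7) - 10381 = -10381 + 5*I*sqrt(7)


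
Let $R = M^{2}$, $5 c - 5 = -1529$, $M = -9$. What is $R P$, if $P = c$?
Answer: $- \frac{123444}{5} \approx -24689.0$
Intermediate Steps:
$c = - \frac{1524}{5}$ ($c = 1 + \frac{1}{5} \left(-1529\right) = 1 - \frac{1529}{5} = - \frac{1524}{5} \approx -304.8$)
$P = - \frac{1524}{5} \approx -304.8$
$R = 81$ ($R = \left(-9\right)^{2} = 81$)
$R P = 81 \left(- \frac{1524}{5}\right) = - \frac{123444}{5}$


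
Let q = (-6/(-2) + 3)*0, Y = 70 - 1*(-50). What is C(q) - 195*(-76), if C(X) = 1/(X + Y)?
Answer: 1778401/120 ≈ 14820.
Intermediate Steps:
Y = 120 (Y = 70 + 50 = 120)
q = 0 (q = (-6*(-½) + 3)*0 = (3 + 3)*0 = 6*0 = 0)
C(X) = 1/(120 + X) (C(X) = 1/(X + 120) = 1/(120 + X))
C(q) - 195*(-76) = 1/(120 + 0) - 195*(-76) = 1/120 + 14820 = 1778401/120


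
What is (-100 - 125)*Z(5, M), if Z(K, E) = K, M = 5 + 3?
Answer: -1125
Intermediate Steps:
M = 8
(-100 - 125)*Z(5, M) = (-100 - 125)*5 = -225*5 = -1125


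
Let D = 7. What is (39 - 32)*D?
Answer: 49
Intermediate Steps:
(39 - 32)*D = (39 - 32)*7 = 7*7 = 49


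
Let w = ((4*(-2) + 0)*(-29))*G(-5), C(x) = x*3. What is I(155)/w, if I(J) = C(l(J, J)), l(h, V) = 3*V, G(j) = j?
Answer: -279/232 ≈ -1.2026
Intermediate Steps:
C(x) = 3*x
I(J) = 9*J (I(J) = 3*(3*J) = 9*J)
w = -1160 (w = ((4*(-2) + 0)*(-29))*(-5) = ((-8 + 0)*(-29))*(-5) = -8*(-29)*(-5) = 232*(-5) = -1160)
I(155)/w = (9*155)/(-1160) = 1395*(-1/1160) = -279/232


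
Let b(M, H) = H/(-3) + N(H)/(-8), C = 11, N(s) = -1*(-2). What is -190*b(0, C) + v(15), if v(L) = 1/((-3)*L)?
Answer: 66973/90 ≈ 744.14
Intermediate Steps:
N(s) = 2
b(M, H) = -¼ - H/3 (b(M, H) = H/(-3) + 2/(-8) = H*(-⅓) + 2*(-⅛) = -H/3 - ¼ = -¼ - H/3)
v(L) = -1/(3*L)
-190*b(0, C) + v(15) = -190*(-¼ - ⅓*11) - ⅓/15 = -190*(-¼ - 11/3) - ⅓*1/15 = -190*(-47/12) - 1/45 = 4465/6 - 1/45 = 66973/90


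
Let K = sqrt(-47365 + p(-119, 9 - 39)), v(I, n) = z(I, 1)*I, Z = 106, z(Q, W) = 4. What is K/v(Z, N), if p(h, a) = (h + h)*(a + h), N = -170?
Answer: I*sqrt(11903)/424 ≈ 0.25731*I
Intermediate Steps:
v(I, n) = 4*I
p(h, a) = 2*h*(a + h) (p(h, a) = (2*h)*(a + h) = 2*h*(a + h))
K = I*sqrt(11903) (K = sqrt(-47365 + 2*(-119)*((9 - 39) - 119)) = sqrt(-47365 + 2*(-119)*(-30 - 119)) = sqrt(-47365 + 2*(-119)*(-149)) = sqrt(-47365 + 35462) = sqrt(-11903) = I*sqrt(11903) ≈ 109.1*I)
K/v(Z, N) = (I*sqrt(11903))/((4*106)) = (I*sqrt(11903))/424 = (I*sqrt(11903))*(1/424) = I*sqrt(11903)/424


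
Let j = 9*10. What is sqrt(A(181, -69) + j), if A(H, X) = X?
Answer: sqrt(21) ≈ 4.5826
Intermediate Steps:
j = 90
sqrt(A(181, -69) + j) = sqrt(-69 + 90) = sqrt(21)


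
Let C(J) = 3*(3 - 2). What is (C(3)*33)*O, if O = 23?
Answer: 2277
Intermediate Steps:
C(J) = 3 (C(J) = 3*1 = 3)
(C(3)*33)*O = (3*33)*23 = 99*23 = 2277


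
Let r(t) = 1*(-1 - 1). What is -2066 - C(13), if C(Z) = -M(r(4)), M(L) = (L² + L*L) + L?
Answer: -2060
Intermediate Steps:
r(t) = -2 (r(t) = 1*(-2) = -2)
M(L) = L + 2*L² (M(L) = (L² + L²) + L = 2*L² + L = L + 2*L²)
C(Z) = -6 (C(Z) = -(-2)*(1 + 2*(-2)) = -(-2)*(1 - 4) = -(-2)*(-3) = -1*6 = -6)
-2066 - C(13) = -2066 - 1*(-6) = -2066 + 6 = -2060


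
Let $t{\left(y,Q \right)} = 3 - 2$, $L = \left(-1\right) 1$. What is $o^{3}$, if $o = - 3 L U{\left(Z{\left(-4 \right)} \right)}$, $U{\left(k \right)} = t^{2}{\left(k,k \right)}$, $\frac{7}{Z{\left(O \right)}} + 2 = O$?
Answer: $27$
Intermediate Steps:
$L = -1$
$t{\left(y,Q \right)} = 1$ ($t{\left(y,Q \right)} = 3 - 2 = 1$)
$Z{\left(O \right)} = \frac{7}{-2 + O}$
$U{\left(k \right)} = 1$ ($U{\left(k \right)} = 1^{2} = 1$)
$o = 3$ ($o = \left(-3\right) \left(-1\right) 1 = 3 \cdot 1 = 3$)
$o^{3} = 3^{3} = 27$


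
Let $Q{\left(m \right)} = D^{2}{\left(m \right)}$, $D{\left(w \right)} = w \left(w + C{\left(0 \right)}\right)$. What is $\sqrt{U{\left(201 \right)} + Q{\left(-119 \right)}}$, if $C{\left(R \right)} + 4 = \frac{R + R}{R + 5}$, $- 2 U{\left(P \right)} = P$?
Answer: $\frac{\sqrt{856966674}}{2} \approx 14637.0$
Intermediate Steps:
$U{\left(P \right)} = - \frac{P}{2}$
$C{\left(R \right)} = -4 + \frac{2 R}{5 + R}$ ($C{\left(R \right)} = -4 + \frac{R + R}{R + 5} = -4 + \frac{2 R}{5 + R}$)
$D{\left(w \right)} = w \left(-4 + w\right)$ ($D{\left(w \right)} = w \left(w + \frac{2 \left(-10 - 0\right)}{5 + 0}\right) = w \left(w + \frac{2 \left(-10 + 0\right)}{5}\right) = w \left(w + 2 \cdot \frac{1}{5} \left(-10\right)\right) = w \left(w - 4\right) = w \left(-4 + w\right)$)
$Q{\left(m \right)} = m^{2} \left(-4 + m\right)^{2}$ ($Q{\left(m \right)} = \left(m \left(-4 + m\right)\right)^{2} = m^{2} \left(-4 + m\right)^{2}$)
$\sqrt{U{\left(201 \right)} + Q{\left(-119 \right)}} = \sqrt{\left(- \frac{1}{2}\right) 201 + \left(-119\right)^{2} \left(-4 - 119\right)^{2}} = \sqrt{- \frac{201}{2} + 14161 \left(-123\right)^{2}} = \sqrt{- \frac{201}{2} + 14161 \cdot 15129} = \sqrt{- \frac{201}{2} + 214241769} = \sqrt{\frac{428483337}{2}} = \frac{\sqrt{856966674}}{2}$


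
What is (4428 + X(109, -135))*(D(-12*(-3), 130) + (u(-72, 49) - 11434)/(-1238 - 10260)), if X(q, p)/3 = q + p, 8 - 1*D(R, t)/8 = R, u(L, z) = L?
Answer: -5576800050/5749 ≈ -9.7005e+5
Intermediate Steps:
D(R, t) = 64 - 8*R
X(q, p) = 3*p + 3*q (X(q, p) = 3*(q + p) = 3*(p + q) = 3*p + 3*q)
(4428 + X(109, -135))*(D(-12*(-3), 130) + (u(-72, 49) - 11434)/(-1238 - 10260)) = (4428 + (3*(-135) + 3*109))*((64 - (-96)*(-3)) + (-72 - 11434)/(-1238 - 10260)) = (4428 + (-405 + 327))*((64 - 8*36) - 11506/(-11498)) = (4428 - 78)*((64 - 288) - 11506*(-1/11498)) = 4350*(-224 + 5753/5749) = 4350*(-1282023/5749) = -5576800050/5749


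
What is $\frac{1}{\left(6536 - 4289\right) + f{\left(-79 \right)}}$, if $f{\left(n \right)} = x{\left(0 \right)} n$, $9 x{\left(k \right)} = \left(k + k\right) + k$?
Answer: $\frac{1}{2247} \approx 0.00044504$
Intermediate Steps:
$x{\left(k \right)} = \frac{k}{3}$ ($x{\left(k \right)} = \frac{\left(k + k\right) + k}{9} = \frac{2 k + k}{9} = \frac{3 k}{9} = \frac{k}{3}$)
$f{\left(n \right)} = 0$ ($f{\left(n \right)} = \frac{1}{3} \cdot 0 n = 0 n = 0$)
$\frac{1}{\left(6536 - 4289\right) + f{\left(-79 \right)}} = \frac{1}{\left(6536 - 4289\right) + 0} = \frac{1}{2247 + 0} = \frac{1}{2247}$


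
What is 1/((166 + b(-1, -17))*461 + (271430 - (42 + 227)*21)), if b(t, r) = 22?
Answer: 1/352449 ≈ 2.8373e-6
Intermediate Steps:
1/((166 + b(-1, -17))*461 + (271430 - (42 + 227)*21)) = 1/((166 + 22)*461 + (271430 - (42 + 227)*21)) = 1/(188*461 + (271430 - 269*21)) = 1/(86668 + (271430 - 1*5649)) = 1/(86668 + (271430 - 5649)) = 1/(86668 + 265781) = 1/352449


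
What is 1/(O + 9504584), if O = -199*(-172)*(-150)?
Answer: 1/4370384 ≈ 2.2881e-7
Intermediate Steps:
O = -5134200 (O = 34228*(-150) = -5134200)
1/(O + 9504584) = 1/(-5134200 + 9504584) = 1/4370384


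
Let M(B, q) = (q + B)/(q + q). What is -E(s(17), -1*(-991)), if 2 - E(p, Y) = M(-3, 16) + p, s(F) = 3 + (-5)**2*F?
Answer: 13645/32 ≈ 426.41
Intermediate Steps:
M(B, q) = (B + q)/(2*q) (M(B, q) = (B + q)/((2*q)) = (B + q)*(1/(2*q)) = (B + q)/(2*q))
s(F) = 3 + 25*F
E(p, Y) = 51/32 - p (E(p, Y) = 2 - ((1/2)*(-3 + 16)/16 + p) = 2 - ((1/2)*(1/16)*13 + p) = 2 - (13/32 + p) = 2 + (-13/32 - p) = 51/32 - p)
-E(s(17), -1*(-991)) = -(51/32 - (3 + 25*17)) = -(51/32 - (3 + 425)) = -(51/32 - 1*428) = -(51/32 - 428) = -1*(-13645/32) = 13645/32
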